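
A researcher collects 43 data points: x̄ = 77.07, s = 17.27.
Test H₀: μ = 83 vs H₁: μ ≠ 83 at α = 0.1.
One-sample t-test:
H₀: μ = 83
H₁: μ ≠ 83
df = n - 1 = 42
t = (x̄ - μ₀) / (s/√n) = (77.07 - 83) / (17.27/√43) = -2.252
p-value = 0.0296

Since p-value < α = 0.1, we reject H₀.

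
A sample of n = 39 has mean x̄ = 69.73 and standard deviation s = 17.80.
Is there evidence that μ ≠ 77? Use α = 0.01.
One-sample t-test:
H₀: μ = 77
H₁: μ ≠ 77
df = n - 1 = 38
t = (x̄ - μ₀) / (s/√n) = (69.73 - 77) / (17.80/√39) = -2.551
p-value = 0.0149

Since p-value > α = 0.01, we fail to reject H₀.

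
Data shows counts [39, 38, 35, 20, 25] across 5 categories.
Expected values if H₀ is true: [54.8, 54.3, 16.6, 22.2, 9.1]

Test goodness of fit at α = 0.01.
Chi-square goodness of fit test:
H₀: observed counts match expected distribution
H₁: observed counts differ from expected distribution
df = k - 1 = 4
χ² = Σ(O - E)²/E
   = (39 - 54.8)²/54.8 + (38 - 54.3)²/54.3 + (35 - 16.6)²/16.6 + (20 - 22.2)²/22.2 + (25 - 9.1)²/9.1
   = 4.555 + 4.893 + 20.395 + 0.218 + 27.781
   = 57.84
p-value < 0.0001

Since p-value < α = 0.01, we reject H₀.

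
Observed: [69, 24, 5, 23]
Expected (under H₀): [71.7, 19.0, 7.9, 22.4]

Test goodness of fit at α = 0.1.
Chi-square goodness of fit test:
H₀: observed counts match expected distribution
H₁: observed counts differ from expected distribution
df = k - 1 = 3
χ² = Σ(O - E)²/E
   = (69 - 71.7)²/71.7 + (24 - 19.0)²/19.0 + (5 - 7.9)²/7.9 + (23 - 22.4)²/22.4
   = 0.102 + 1.316 + 1.065 + 0.016
   = 2.50
p-value = 0.4756

Since p-value > α = 0.1, we fail to reject H₀.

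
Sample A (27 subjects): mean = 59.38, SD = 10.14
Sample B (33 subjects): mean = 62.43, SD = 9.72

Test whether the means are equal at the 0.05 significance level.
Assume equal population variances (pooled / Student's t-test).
Student's two-sample t-test (equal variances):
H₀: μ₁ = μ₂
H₁: μ₁ ≠ μ₂
df = n₁ + n₂ - 2 = 58
Pooled variance s_p² = [(n₁-1)s₁² + (n₂-1)s₂²] / (n₁ + n₂ - 2) = [(26)(10.14²) + (32)(9.72²)] / 58 = 98.2176
SE = √(s_p²(1/n₁ + 1/n₂)) = √(98.2176 × (1/27 + 1/33)) = 2.5718
t = (x̄₁ - x̄₂) / SE = (59.38 - 62.43) / 2.5718 = -3.05 / 2.5718 = -1.186
p-value = 0.2405

Since p-value > α = 0.05, we fail to reject H₀.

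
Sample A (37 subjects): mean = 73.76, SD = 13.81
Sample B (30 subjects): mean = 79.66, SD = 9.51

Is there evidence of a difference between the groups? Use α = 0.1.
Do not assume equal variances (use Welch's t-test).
Welch's two-sample t-test:
H₀: μ₁ = μ₂
H₁: μ₁ ≠ μ₂
s₁²/n₁ = 13.81²/37 = 5.1545,  s₂²/n₂ = 9.51²/30 = 3.0147
SE = √(s₁²/n₁ + s₂²/n₂) = √(5.1545 + 3.0147) = 2.8582
df (Welch-Satterthwaite) = (s₁²/n₁ + s₂²/n₂)² / [(s₁²/n₁)²/(n₁-1) + (s₂²/n₂)²/(n₂-1)] ≈ 63.47
t = (x̄₁ - x̄₂) / SE = (73.76 - 79.66) / 2.8582 = -5.90 / 2.8582 = -2.064
p-value = 0.0431

Since p-value < α = 0.1, we reject H₀.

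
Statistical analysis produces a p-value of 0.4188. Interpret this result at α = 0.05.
Since p = 0.4188 > α = 0.05, fail to reject H₀.
There is insufficient evidence to reject the null hypothesis; the result is not statistically significant at the 0.05 level.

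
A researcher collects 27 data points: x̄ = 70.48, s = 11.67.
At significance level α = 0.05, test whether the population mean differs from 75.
One-sample t-test:
H₀: μ = 75
H₁: μ ≠ 75
df = n - 1 = 26
t = (x̄ - μ₀) / (s/√n) = (70.48 - 75) / (11.67/√27) = -2.013
p-value = 0.0546

Since p-value > α = 0.05, we fail to reject H₀.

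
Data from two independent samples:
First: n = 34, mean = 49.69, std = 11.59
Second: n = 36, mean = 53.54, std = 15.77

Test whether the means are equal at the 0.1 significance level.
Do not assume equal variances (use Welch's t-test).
Welch's two-sample t-test:
H₀: μ₁ = μ₂
H₁: μ₁ ≠ μ₂
s₁²/n₁ = 11.59²/34 = 3.9508,  s₂²/n₂ = 15.77²/36 = 6.9081
SE = √(s₁²/n₁ + s₂²/n₂) = √(3.9508 + 6.9081) = 3.2953
df (Welch-Satterthwaite) = (s₁²/n₁ + s₂²/n₂)² / [(s₁²/n₁)²/(n₁-1) + (s₂²/n₂)²/(n₂-1)] ≈ 64.21
t = (x̄₁ - x̄₂) / SE = (49.69 - 53.54) / 3.2953 = -3.85 / 3.2953 = -1.168
p-value = 0.2470

Since p-value > α = 0.1, we fail to reject H₀.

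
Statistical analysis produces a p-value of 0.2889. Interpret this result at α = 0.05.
Since p = 0.2889 > α = 0.05, fail to reject H₀.
There is insufficient evidence to reject the null hypothesis; the result is not statistically significant at the 0.05 level.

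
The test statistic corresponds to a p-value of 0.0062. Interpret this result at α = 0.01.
Since p = 0.0062 < α = 0.01, reject H₀.
There is sufficient evidence to reject the null hypothesis; the result is statistically significant at the 0.01 level.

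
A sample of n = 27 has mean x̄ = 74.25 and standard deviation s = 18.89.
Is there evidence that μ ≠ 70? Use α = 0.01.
One-sample t-test:
H₀: μ = 70
H₁: μ ≠ 70
df = n - 1 = 26
t = (x̄ - μ₀) / (s/√n) = (74.25 - 70) / (18.89/√27) = 1.169
p-value = 0.2530

Since p-value > α = 0.01, we fail to reject H₀.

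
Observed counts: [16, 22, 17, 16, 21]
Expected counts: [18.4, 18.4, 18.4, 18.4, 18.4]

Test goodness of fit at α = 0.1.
Chi-square goodness of fit test:
H₀: observed counts match expected distribution
H₁: observed counts differ from expected distribution
df = k - 1 = 4
χ² = Σ(O - E)²/E
   = (16 - 18.4)²/18.4 + (22 - 18.4)²/18.4 + (17 - 18.4)²/18.4 + (16 - 18.4)²/18.4 + (21 - 18.4)²/18.4
   = 0.313 + 0.704 + 0.107 + 0.313 + 0.367
   = 1.80
p-value = 0.7717

Since p-value > α = 0.1, we fail to reject H₀.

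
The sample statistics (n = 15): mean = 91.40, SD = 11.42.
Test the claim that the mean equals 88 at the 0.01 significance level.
One-sample t-test:
H₀: μ = 88
H₁: μ ≠ 88
df = n - 1 = 14
t = (x̄ - μ₀) / (s/√n) = (91.40 - 88) / (11.42/√15) = 1.153
p-value = 0.2682

Since p-value > α = 0.01, we fail to reject H₀.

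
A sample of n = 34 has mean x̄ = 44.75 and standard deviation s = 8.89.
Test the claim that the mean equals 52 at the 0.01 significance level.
One-sample t-test:
H₀: μ = 52
H₁: μ ≠ 52
df = n - 1 = 33
t = (x̄ - μ₀) / (s/√n) = (44.75 - 52) / (8.89/√34) = -4.755
p-value < 0.0001

Since p-value < α = 0.01, we reject H₀.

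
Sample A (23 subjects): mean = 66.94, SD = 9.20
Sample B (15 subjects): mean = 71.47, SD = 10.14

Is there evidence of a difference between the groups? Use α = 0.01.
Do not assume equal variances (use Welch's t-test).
Welch's two-sample t-test:
H₀: μ₁ = μ₂
H₁: μ₁ ≠ μ₂
s₁²/n₁ = 9.20²/23 = 3.6800,  s₂²/n₂ = 10.14²/15 = 6.8546
SE = √(s₁²/n₁ + s₂²/n₂) = √(3.6800 + 6.8546) = 3.2457
df (Welch-Satterthwaite) = (s₁²/n₁ + s₂²/n₂)² / [(s₁²/n₁)²/(n₁-1) + (s₂²/n₂)²/(n₂-1)] ≈ 27.94
t = (x̄₁ - x̄₂) / SE = (66.94 - 71.47) / 3.2457 = -4.53 / 3.2457 = -1.396
p-value = 0.1738

Since p-value > α = 0.01, we fail to reject H₀.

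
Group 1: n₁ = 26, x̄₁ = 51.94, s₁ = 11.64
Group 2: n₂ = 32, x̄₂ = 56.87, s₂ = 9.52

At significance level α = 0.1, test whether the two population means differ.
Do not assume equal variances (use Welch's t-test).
Welch's two-sample t-test:
H₀: μ₁ = μ₂
H₁: μ₁ ≠ μ₂
s₁²/n₁ = 11.64²/26 = 5.2111,  s₂²/n₂ = 9.52²/32 = 2.8322
SE = √(s₁²/n₁ + s₂²/n₂) = √(5.2111 + 2.8322) = 2.8361
df (Welch-Satterthwaite) = (s₁²/n₁ + s₂²/n₂)² / [(s₁²/n₁)²/(n₁-1) + (s₂²/n₂)²/(n₂-1)] ≈ 48.10
t = (x̄₁ - x̄₂) / SE = (51.94 - 56.87) / 2.8361 = -4.93 / 2.8361 = -1.738
p-value = 0.0886

Since p-value < α = 0.1, we reject H₀.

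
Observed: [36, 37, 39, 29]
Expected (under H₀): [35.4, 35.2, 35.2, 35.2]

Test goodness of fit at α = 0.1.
Chi-square goodness of fit test:
H₀: observed counts match expected distribution
H₁: observed counts differ from expected distribution
df = k - 1 = 3
χ² = Σ(O - E)²/E
   = (36 - 35.4)²/35.4 + (37 - 35.2)²/35.2 + (39 - 35.2)²/35.2 + (29 - 35.2)²/35.2
   = 0.010 + 0.092 + 0.410 + 1.092
   = 1.60
p-value = 0.6584

Since p-value > α = 0.1, we fail to reject H₀.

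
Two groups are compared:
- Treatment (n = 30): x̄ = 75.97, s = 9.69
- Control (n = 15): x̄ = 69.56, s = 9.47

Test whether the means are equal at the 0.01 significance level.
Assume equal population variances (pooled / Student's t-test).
Student's two-sample t-test (equal variances):
H₀: μ₁ = μ₂
H₁: μ₁ ≠ μ₂
df = n₁ + n₂ - 2 = 43
Pooled variance s_p² = [(n₁-1)s₁² + (n₂-1)s₂²] / (n₁ + n₂ - 2) = [(29)(9.69²) + (14)(9.47²)] / 43 = 92.5237
SE = √(s_p²(1/n₁ + 1/n₂)) = √(92.5237 × (1/30 + 1/15)) = 3.0418
t = (x̄₁ - x̄₂) / SE = (75.97 - 69.56) / 3.0418 = 6.41 / 3.0418 = 2.107
p-value = 0.0410

Since p-value > α = 0.01, we fail to reject H₀.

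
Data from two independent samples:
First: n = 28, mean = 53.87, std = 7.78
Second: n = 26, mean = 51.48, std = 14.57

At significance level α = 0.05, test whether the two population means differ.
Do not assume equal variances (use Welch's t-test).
Welch's two-sample t-test:
H₀: μ₁ = μ₂
H₁: μ₁ ≠ μ₂
s₁²/n₁ = 7.78²/28 = 2.1617,  s₂²/n₂ = 14.57²/26 = 8.1648
SE = √(s₁²/n₁ + s₂²/n₂) = √(2.1617 + 8.1648) = 3.2135
df (Welch-Satterthwaite) = (s₁²/n₁ + s₂²/n₂)² / [(s₁²/n₁)²/(n₁-1) + (s₂²/n₂)²/(n₂-1)] ≈ 37.55
t = (x̄₁ - x̄₂) / SE = (53.87 - 51.48) / 3.2135 = 2.39 / 3.2135 = 0.744
p-value = 0.4617

Since p-value > α = 0.05, we fail to reject H₀.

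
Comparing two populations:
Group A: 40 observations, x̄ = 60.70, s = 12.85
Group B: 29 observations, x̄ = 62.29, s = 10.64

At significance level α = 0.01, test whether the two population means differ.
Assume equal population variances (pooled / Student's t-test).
Student's two-sample t-test (equal variances):
H₀: μ₁ = μ₂
H₁: μ₁ ≠ μ₂
df = n₁ + n₂ - 2 = 67
Pooled variance s_p² = [(n₁-1)s₁² + (n₂-1)s₂²] / (n₁ + n₂ - 2) = [(39)(12.85²) + (28)(10.64²)] / 67 = 143.4276
SE = √(s_p²(1/n₁ + 1/n₂)) = √(143.4276 × (1/40 + 1/29)) = 2.9209
t = (x̄₁ - x̄₂) / SE = (60.70 - 62.29) / 2.9209 = -1.59 / 2.9209 = -0.544
p-value = 0.5880

Since p-value > α = 0.01, we fail to reject H₀.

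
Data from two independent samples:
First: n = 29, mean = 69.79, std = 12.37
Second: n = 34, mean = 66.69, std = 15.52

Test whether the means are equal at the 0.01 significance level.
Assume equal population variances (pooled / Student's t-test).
Student's two-sample t-test (equal variances):
H₀: μ₁ = μ₂
H₁: μ₁ ≠ μ₂
df = n₁ + n₂ - 2 = 61
Pooled variance s_p² = [(n₁-1)s₁² + (n₂-1)s₂²] / (n₁ + n₂ - 2) = [(28)(12.37²) + (33)(15.52²)] / 61 = 200.5442
SE = √(s_p²(1/n₁ + 1/n₂)) = √(200.5442 × (1/29 + 1/34)) = 3.5796
t = (x̄₁ - x̄₂) / SE = (69.79 - 66.69) / 3.5796 = 3.10 / 3.5796 = 0.866
p-value = 0.3899

Since p-value > α = 0.01, we fail to reject H₀.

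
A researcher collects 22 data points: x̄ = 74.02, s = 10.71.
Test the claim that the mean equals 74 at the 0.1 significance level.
One-sample t-test:
H₀: μ = 74
H₁: μ ≠ 74
df = n - 1 = 21
t = (x̄ - μ₀) / (s/√n) = (74.02 - 74) / (10.71/√22) = 0.009
p-value = 0.9931

Since p-value > α = 0.1, we fail to reject H₀.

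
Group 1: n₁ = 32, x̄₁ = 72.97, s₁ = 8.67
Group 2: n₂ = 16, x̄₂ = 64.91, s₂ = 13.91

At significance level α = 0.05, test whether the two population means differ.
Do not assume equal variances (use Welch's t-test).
Welch's two-sample t-test:
H₀: μ₁ = μ₂
H₁: μ₁ ≠ μ₂
s₁²/n₁ = 8.67²/32 = 2.3490,  s₂²/n₂ = 13.91²/16 = 12.0930
SE = √(s₁²/n₁ + s₂²/n₂) = √(2.3490 + 12.0930) = 3.8003
df (Welch-Satterthwaite) = (s₁²/n₁ + s₂²/n₂)² / [(s₁²/n₁)²/(n₁-1) + (s₂²/n₂)²/(n₂-1)] ≈ 21.01
t = (x̄₁ - x̄₂) / SE = (72.97 - 64.91) / 3.8003 = 8.06 / 3.8003 = 2.121
p-value = 0.0460

Since p-value < α = 0.05, we reject H₀.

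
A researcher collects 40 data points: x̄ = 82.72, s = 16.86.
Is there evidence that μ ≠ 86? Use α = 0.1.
One-sample t-test:
H₀: μ = 86
H₁: μ ≠ 86
df = n - 1 = 39
t = (x̄ - μ₀) / (s/√n) = (82.72 - 86) / (16.86/√40) = -1.230
p-value = 0.2259

Since p-value > α = 0.1, we fail to reject H₀.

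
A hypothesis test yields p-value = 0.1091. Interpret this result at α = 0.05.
Since p = 0.1091 > α = 0.05, fail to reject H₀.
There is insufficient evidence to reject the null hypothesis; the result is not statistically significant at the 0.05 level.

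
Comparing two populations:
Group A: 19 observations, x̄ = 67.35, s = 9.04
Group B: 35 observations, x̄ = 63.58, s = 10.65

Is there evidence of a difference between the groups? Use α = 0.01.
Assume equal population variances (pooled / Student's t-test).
Student's two-sample t-test (equal variances):
H₀: μ₁ = μ₂
H₁: μ₁ ≠ μ₂
df = n₁ + n₂ - 2 = 52
Pooled variance s_p² = [(n₁-1)s₁² + (n₂-1)s₂²] / (n₁ + n₂ - 2) = [(18)(9.04²) + (34)(10.65²)] / 52 = 102.4491
SE = √(s_p²(1/n₁ + 1/n₂)) = √(102.4491 × (1/19 + 1/35)) = 2.8843
t = (x̄₁ - x̄₂) / SE = (67.35 - 63.58) / 2.8843 = 3.77 / 2.8843 = 1.307
p-value = 0.1969

Since p-value > α = 0.01, we fail to reject H₀.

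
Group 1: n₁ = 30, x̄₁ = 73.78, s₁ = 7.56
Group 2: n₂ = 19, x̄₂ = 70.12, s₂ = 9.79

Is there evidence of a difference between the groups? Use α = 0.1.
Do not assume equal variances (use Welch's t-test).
Welch's two-sample t-test:
H₀: μ₁ = μ₂
H₁: μ₁ ≠ μ₂
s₁²/n₁ = 7.56²/30 = 1.9051,  s₂²/n₂ = 9.79²/19 = 5.0444
SE = √(s₁²/n₁ + s₂²/n₂) = √(1.9051 + 5.0444) = 2.6362
df (Welch-Satterthwaite) = (s₁²/n₁ + s₂²/n₂)² / [(s₁²/n₁)²/(n₁-1) + (s₂²/n₂)²/(n₂-1)] ≈ 31.38
t = (x̄₁ - x̄₂) / SE = (73.78 - 70.12) / 2.6362 = 3.66 / 2.6362 = 1.388
p-value = 0.1748

Since p-value > α = 0.1, we fail to reject H₀.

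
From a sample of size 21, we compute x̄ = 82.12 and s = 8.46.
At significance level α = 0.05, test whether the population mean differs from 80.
One-sample t-test:
H₀: μ = 80
H₁: μ ≠ 80
df = n - 1 = 20
t = (x̄ - μ₀) / (s/√n) = (82.12 - 80) / (8.46/√21) = 1.148
p-value = 0.2644

Since p-value > α = 0.05, we fail to reject H₀.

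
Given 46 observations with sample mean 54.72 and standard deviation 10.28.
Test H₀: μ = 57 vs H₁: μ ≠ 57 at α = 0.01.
One-sample t-test:
H₀: μ = 57
H₁: μ ≠ 57
df = n - 1 = 45
t = (x̄ - μ₀) / (s/√n) = (54.72 - 57) / (10.28/√46) = -1.504
p-value = 0.1395

Since p-value > α = 0.01, we fail to reject H₀.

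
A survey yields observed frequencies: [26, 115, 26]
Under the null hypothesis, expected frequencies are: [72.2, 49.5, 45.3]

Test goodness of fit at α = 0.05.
Chi-square goodness of fit test:
H₀: observed counts match expected distribution
H₁: observed counts differ from expected distribution
df = k - 1 = 2
χ² = Σ(O - E)²/E
   = (26 - 72.2)²/72.2 + (115 - 49.5)²/49.5 + (26 - 45.3)²/45.3
   = 29.563 + 86.672 + 8.223
   = 124.46
p-value < 0.0001

Since p-value < α = 0.05, we reject H₀.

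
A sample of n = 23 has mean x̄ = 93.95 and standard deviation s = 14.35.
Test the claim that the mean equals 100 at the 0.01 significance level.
One-sample t-test:
H₀: μ = 100
H₁: μ ≠ 100
df = n - 1 = 22
t = (x̄ - μ₀) / (s/√n) = (93.95 - 100) / (14.35/√23) = -2.022
p-value = 0.0555

Since p-value > α = 0.01, we fail to reject H₀.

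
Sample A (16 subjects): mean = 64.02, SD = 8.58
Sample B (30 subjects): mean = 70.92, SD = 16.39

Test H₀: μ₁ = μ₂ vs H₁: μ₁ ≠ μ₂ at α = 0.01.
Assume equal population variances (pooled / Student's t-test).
Student's two-sample t-test (equal variances):
H₀: μ₁ = μ₂
H₁: μ₁ ≠ μ₂
df = n₁ + n₂ - 2 = 44
Pooled variance s_p² = [(n₁-1)s₁² + (n₂-1)s₂²] / (n₁ + n₂ - 2) = [(15)(8.58²) + (29)(16.39²)] / 44 = 202.1495
SE = √(s_p²(1/n₁ + 1/n₂)) = √(202.1495 × (1/16 + 1/30)) = 4.4014
t = (x̄₁ - x̄₂) / SE = (64.02 - 70.92) / 4.4014 = -6.90 / 4.4014 = -1.568
p-value = 0.1241

Since p-value > α = 0.01, we fail to reject H₀.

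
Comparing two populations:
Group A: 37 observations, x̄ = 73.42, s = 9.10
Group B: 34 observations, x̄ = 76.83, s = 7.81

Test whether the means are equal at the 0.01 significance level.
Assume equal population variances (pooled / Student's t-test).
Student's two-sample t-test (equal variances):
H₀: μ₁ = μ₂
H₁: μ₁ ≠ μ₂
df = n₁ + n₂ - 2 = 69
Pooled variance s_p² = [(n₁-1)s₁² + (n₂-1)s₂²] / (n₁ + n₂ - 2) = [(36)(9.10²) + (33)(7.81²)] / 69 = 72.3773
SE = √(s_p²(1/n₁ + 1/n₂)) = √(72.3773 × (1/37 + 1/34)) = 2.0211
t = (x̄₁ - x̄₂) / SE = (73.42 - 76.83) / 2.0211 = -3.41 / 2.0211 = -1.687
p-value = 0.0961

Since p-value > α = 0.01, we fail to reject H₀.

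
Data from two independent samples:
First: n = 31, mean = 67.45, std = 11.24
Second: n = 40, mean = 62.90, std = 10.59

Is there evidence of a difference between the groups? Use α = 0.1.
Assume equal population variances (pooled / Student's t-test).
Student's two-sample t-test (equal variances):
H₀: μ₁ = μ₂
H₁: μ₁ ≠ μ₂
df = n₁ + n₂ - 2 = 69
Pooled variance s_p² = [(n₁-1)s₁² + (n₂-1)s₂²] / (n₁ + n₂ - 2) = [(30)(11.24²) + (39)(10.59²)] / 69 = 118.3174
SE = √(s_p²(1/n₁ + 1/n₂)) = √(118.3174 × (1/31 + 1/40)) = 2.6028
t = (x̄₁ - x̄₂) / SE = (67.45 - 62.90) / 2.6028 = 4.55 / 2.6028 = 1.748
p-value = 0.0849

Since p-value < α = 0.1, we reject H₀.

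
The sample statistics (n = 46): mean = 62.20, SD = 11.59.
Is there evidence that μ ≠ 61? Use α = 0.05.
One-sample t-test:
H₀: μ = 61
H₁: μ ≠ 61
df = n - 1 = 45
t = (x̄ - μ₀) / (s/√n) = (62.20 - 61) / (11.59/√46) = 0.702
p-value = 0.4862

Since p-value > α = 0.05, we fail to reject H₀.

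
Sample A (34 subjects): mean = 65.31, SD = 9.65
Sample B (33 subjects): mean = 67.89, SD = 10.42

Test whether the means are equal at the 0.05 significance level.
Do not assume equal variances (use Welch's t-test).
Welch's two-sample t-test:
H₀: μ₁ = μ₂
H₁: μ₁ ≠ μ₂
s₁²/n₁ = 9.65²/34 = 2.7389,  s₂²/n₂ = 10.42²/33 = 3.2902
SE = √(s₁²/n₁ + s₂²/n₂) = √(2.7389 + 3.2902) = 2.4554
df (Welch-Satterthwaite) = (s₁²/n₁ + s₂²/n₂)² / [(s₁²/n₁)²/(n₁-1) + (s₂²/n₂)²/(n₂-1)] ≈ 64.27
t = (x̄₁ - x̄₂) / SE = (65.31 - 67.89) / 2.4554 = -2.58 / 2.4554 = -1.051
p-value = 0.2973

Since p-value > α = 0.05, we fail to reject H₀.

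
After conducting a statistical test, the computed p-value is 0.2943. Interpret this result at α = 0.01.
Since p = 0.2943 > α = 0.01, fail to reject H₀.
There is insufficient evidence to reject the null hypothesis; the result is not statistically significant at the 0.01 level.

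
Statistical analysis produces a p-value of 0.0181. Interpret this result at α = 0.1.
Since p = 0.0181 < α = 0.1, reject H₀.
There is sufficient evidence to reject the null hypothesis; the result is statistically significant at the 0.1 level.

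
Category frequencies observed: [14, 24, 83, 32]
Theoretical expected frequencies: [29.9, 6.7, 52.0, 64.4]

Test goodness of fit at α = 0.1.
Chi-square goodness of fit test:
H₀: observed counts match expected distribution
H₁: observed counts differ from expected distribution
df = k - 1 = 3
χ² = Σ(O - E)²/E
   = (14 - 29.9)²/29.9 + (24 - 6.7)²/6.7 + (83 - 52.0)²/52.0 + (32 - 64.4)²/64.4
   = 8.455 + 44.670 + 18.481 + 16.301
   = 87.91
p-value < 0.0001

Since p-value < α = 0.1, we reject H₀.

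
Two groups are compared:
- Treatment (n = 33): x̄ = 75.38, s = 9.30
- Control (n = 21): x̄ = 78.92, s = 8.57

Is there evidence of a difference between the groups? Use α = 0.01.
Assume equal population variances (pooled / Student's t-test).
Student's two-sample t-test (equal variances):
H₀: μ₁ = μ₂
H₁: μ₁ ≠ μ₂
df = n₁ + n₂ - 2 = 52
Pooled variance s_p² = [(n₁-1)s₁² + (n₂-1)s₂²] / (n₁ + n₂ - 2) = [(32)(9.30²) + (20)(8.57²)] / 52 = 81.4727
SE = √(s_p²(1/n₁ + 1/n₂)) = √(81.4727 × (1/33 + 1/21)) = 2.5196
t = (x̄₁ - x̄₂) / SE = (75.38 - 78.92) / 2.5196 = -3.54 / 2.5196 = -1.405
p-value = 0.1660

Since p-value > α = 0.01, we fail to reject H₀.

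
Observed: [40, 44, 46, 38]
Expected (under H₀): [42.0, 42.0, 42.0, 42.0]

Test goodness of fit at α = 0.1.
Chi-square goodness of fit test:
H₀: observed counts match expected distribution
H₁: observed counts differ from expected distribution
df = k - 1 = 3
χ² = Σ(O - E)²/E
   = (40 - 42.0)²/42.0 + (44 - 42.0)²/42.0 + (46 - 42.0)²/42.0 + (38 - 42.0)²/42.0
   = 0.095 + 0.095 + 0.381 + 0.381
   = 0.95
p-value = 0.8128

Since p-value > α = 0.1, we fail to reject H₀.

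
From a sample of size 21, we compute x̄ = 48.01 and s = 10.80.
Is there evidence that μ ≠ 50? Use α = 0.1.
One-sample t-test:
H₀: μ = 50
H₁: μ ≠ 50
df = n - 1 = 20
t = (x̄ - μ₀) / (s/√n) = (48.01 - 50) / (10.80/√21) = -0.844
p-value = 0.4084

Since p-value > α = 0.1, we fail to reject H₀.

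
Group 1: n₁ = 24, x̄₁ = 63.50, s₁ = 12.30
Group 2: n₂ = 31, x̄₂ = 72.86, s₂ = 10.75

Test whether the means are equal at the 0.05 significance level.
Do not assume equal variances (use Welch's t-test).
Welch's two-sample t-test:
H₀: μ₁ = μ₂
H₁: μ₁ ≠ μ₂
s₁²/n₁ = 12.30²/24 = 6.3038,  s₂²/n₂ = 10.75²/31 = 3.7278
SE = √(s₁²/n₁ + s₂²/n₂) = √(6.3038 + 3.7278) = 3.1673
df (Welch-Satterthwaite) = (s₁²/n₁ + s₂²/n₂)² / [(s₁²/n₁)²/(n₁-1) + (s₂²/n₂)²/(n₂-1)] ≈ 45.93
t = (x̄₁ - x̄₂) / SE = (63.50 - 72.86) / 3.1673 = -9.36 / 3.1673 = -2.955
p-value = 0.0049

Since p-value < α = 0.05, we reject H₀.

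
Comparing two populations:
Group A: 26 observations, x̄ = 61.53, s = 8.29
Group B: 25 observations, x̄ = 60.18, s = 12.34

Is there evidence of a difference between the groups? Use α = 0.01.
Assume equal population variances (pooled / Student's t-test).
Student's two-sample t-test (equal variances):
H₀: μ₁ = μ₂
H₁: μ₁ ≠ μ₂
df = n₁ + n₂ - 2 = 49
Pooled variance s_p² = [(n₁-1)s₁² + (n₂-1)s₂²] / (n₁ + n₂ - 2) = [(25)(8.29²) + (24)(12.34²)] / 49 = 109.6473
SE = √(s_p²(1/n₁ + 1/n₂)) = √(109.6473 × (1/26 + 1/25)) = 2.9331
t = (x̄₁ - x̄₂) / SE = (61.53 - 60.18) / 2.9331 = 1.35 / 2.9331 = 0.460
p-value = 0.6474

Since p-value > α = 0.01, we fail to reject H₀.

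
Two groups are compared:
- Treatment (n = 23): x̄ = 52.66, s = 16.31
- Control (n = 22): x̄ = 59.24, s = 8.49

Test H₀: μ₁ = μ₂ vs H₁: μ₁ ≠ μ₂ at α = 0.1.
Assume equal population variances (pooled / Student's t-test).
Student's two-sample t-test (equal variances):
H₀: μ₁ = μ₂
H₁: μ₁ ≠ μ₂
df = n₁ + n₂ - 2 = 43
Pooled variance s_p² = [(n₁-1)s₁² + (n₂-1)s₂²] / (n₁ + n₂ - 2) = [(22)(16.31²) + (21)(8.49²)] / 43 = 171.3032
SE = √(s_p²(1/n₁ + 1/n₂)) = √(171.3032 × (1/23 + 1/22)) = 3.9031
t = (x̄₁ - x̄₂) / SE = (52.66 - 59.24) / 3.9031 = -6.58 / 3.9031 = -1.686
p-value = 0.0991

Since p-value < α = 0.1, we reject H₀.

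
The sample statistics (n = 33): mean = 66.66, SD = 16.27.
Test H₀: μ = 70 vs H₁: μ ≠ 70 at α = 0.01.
One-sample t-test:
H₀: μ = 70
H₁: μ ≠ 70
df = n - 1 = 32
t = (x̄ - μ₀) / (s/√n) = (66.66 - 70) / (16.27/√33) = -1.179
p-value = 0.2470

Since p-value > α = 0.01, we fail to reject H₀.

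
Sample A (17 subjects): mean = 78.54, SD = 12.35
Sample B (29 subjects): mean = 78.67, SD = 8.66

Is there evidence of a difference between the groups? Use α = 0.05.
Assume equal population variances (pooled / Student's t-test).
Student's two-sample t-test (equal variances):
H₀: μ₁ = μ₂
H₁: μ₁ ≠ μ₂
df = n₁ + n₂ - 2 = 44
Pooled variance s_p² = [(n₁-1)s₁² + (n₂-1)s₂²] / (n₁ + n₂ - 2) = [(16)(12.35²) + (28)(8.66²)] / 44 = 103.1872
SE = √(s_p²(1/n₁ + 1/n₂)) = √(103.1872 × (1/17 + 1/29)) = 3.1029
t = (x̄₁ - x̄₂) / SE = (78.54 - 78.67) / 3.1029 = -0.13 / 3.1029 = -0.042
p-value = 0.9668

Since p-value > α = 0.05, we fail to reject H₀.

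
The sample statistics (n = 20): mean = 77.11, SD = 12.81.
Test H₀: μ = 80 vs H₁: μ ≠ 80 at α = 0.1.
One-sample t-test:
H₀: μ = 80
H₁: μ ≠ 80
df = n - 1 = 19
t = (x̄ - μ₀) / (s/√n) = (77.11 - 80) / (12.81/√20) = -1.009
p-value = 0.3257

Since p-value > α = 0.1, we fail to reject H₀.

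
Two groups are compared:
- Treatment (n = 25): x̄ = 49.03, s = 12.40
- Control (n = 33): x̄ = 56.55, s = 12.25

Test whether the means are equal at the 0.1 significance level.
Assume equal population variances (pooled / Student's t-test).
Student's two-sample t-test (equal variances):
H₀: μ₁ = μ₂
H₁: μ₁ ≠ μ₂
df = n₁ + n₂ - 2 = 56
Pooled variance s_p² = [(n₁-1)s₁² + (n₂-1)s₂²] / (n₁ + n₂ - 2) = [(24)(12.40²) + (32)(12.25²)] / 56 = 151.6471
SE = √(s_p²(1/n₁ + 1/n₂)) = √(151.6471 × (1/25 + 1/33)) = 3.2652
t = (x̄₁ - x̄₂) / SE = (49.03 - 56.55) / 3.2652 = -7.52 / 3.2652 = -2.303
p-value = 0.0250

Since p-value < α = 0.1, we reject H₀.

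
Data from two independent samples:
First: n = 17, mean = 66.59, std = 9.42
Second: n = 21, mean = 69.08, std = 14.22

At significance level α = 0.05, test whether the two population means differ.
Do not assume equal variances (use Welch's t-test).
Welch's two-sample t-test:
H₀: μ₁ = μ₂
H₁: μ₁ ≠ μ₂
s₁²/n₁ = 9.42²/17 = 5.2198,  s₂²/n₂ = 14.22²/21 = 9.6290
SE = √(s₁²/n₁ + s₂²/n₂) = √(5.2198 + 9.6290) = 3.8534
df (Welch-Satterthwaite) = (s₁²/n₁ + s₂²/n₂)² / [(s₁²/n₁)²/(n₁-1) + (s₂²/n₂)²/(n₂-1)] ≈ 34.78
t = (x̄₁ - x̄₂) / SE = (66.59 - 69.08) / 3.8534 = -2.49 / 3.8534 = -0.646
p-value = 0.5224

Since p-value > α = 0.05, we fail to reject H₀.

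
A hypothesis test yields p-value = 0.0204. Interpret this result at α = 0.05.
Since p = 0.0204 < α = 0.05, reject H₀.
There is sufficient evidence to reject the null hypothesis; the result is statistically significant at the 0.05 level.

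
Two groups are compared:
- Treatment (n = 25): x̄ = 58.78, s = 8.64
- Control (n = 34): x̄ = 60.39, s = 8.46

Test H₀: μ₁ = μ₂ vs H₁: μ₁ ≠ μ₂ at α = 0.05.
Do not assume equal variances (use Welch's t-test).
Welch's two-sample t-test:
H₀: μ₁ = μ₂
H₁: μ₁ ≠ μ₂
s₁²/n₁ = 8.64²/25 = 2.9860,  s₂²/n₂ = 8.46²/34 = 2.1050
SE = √(s₁²/n₁ + s₂²/n₂) = √(2.9860 + 2.1050) = 2.2563
df (Welch-Satterthwaite) = (s₁²/n₁ + s₂²/n₂)² / [(s₁²/n₁)²/(n₁-1) + (s₂²/n₂)²/(n₂-1)] ≈ 51.24
t = (x̄₁ - x̄₂) / SE = (58.78 - 60.39) / 2.2563 = -1.61 / 2.2563 = -0.714
p-value = 0.4787

Since p-value > α = 0.05, we fail to reject H₀.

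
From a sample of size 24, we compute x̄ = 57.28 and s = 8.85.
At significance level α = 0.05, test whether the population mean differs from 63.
One-sample t-test:
H₀: μ = 63
H₁: μ ≠ 63
df = n - 1 = 23
t = (x̄ - μ₀) / (s/√n) = (57.28 - 63) / (8.85/√24) = -3.166
p-value = 0.0043

Since p-value < α = 0.05, we reject H₀.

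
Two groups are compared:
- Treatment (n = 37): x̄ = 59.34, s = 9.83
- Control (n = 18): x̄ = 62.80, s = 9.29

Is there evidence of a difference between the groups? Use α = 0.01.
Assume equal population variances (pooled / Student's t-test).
Student's two-sample t-test (equal variances):
H₀: μ₁ = μ₂
H₁: μ₁ ≠ μ₂
df = n₁ + n₂ - 2 = 53
Pooled variance s_p² = [(n₁-1)s₁² + (n₂-1)s₂²] / (n₁ + n₂ - 2) = [(36)(9.83²) + (17)(9.29²)] / 53 = 93.3172
SE = √(s_p²(1/n₁ + 1/n₂)) = √(93.3172 × (1/37 + 1/18)) = 2.7760
t = (x̄₁ - x̄₂) / SE = (59.34 - 62.80) / 2.7760 = -3.46 / 2.7760 = -1.246
p-value = 0.2181

Since p-value > α = 0.01, we fail to reject H₀.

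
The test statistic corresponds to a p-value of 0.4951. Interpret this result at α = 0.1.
Since p = 0.4951 > α = 0.1, fail to reject H₀.
There is insufficient evidence to reject the null hypothesis; the result is not statistically significant at the 0.1 level.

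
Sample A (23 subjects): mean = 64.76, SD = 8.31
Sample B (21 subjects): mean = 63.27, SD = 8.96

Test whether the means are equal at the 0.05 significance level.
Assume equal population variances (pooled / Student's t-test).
Student's two-sample t-test (equal variances):
H₀: μ₁ = μ₂
H₁: μ₁ ≠ μ₂
df = n₁ + n₂ - 2 = 42
Pooled variance s_p² = [(n₁-1)s₁² + (n₂-1)s₂²] / (n₁ + n₂ - 2) = [(22)(8.31²) + (20)(8.96²)] / 42 = 74.4016
SE = √(s_p²(1/n₁ + 1/n₂)) = √(74.4016 × (1/23 + 1/21)) = 2.6034
t = (x̄₁ - x̄₂) / SE = (64.76 - 63.27) / 2.6034 = 1.49 / 2.6034 = 0.572
p-value = 0.5702

Since p-value > α = 0.05, we fail to reject H₀.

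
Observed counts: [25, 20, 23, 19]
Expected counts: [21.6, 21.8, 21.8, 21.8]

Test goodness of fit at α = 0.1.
Chi-square goodness of fit test:
H₀: observed counts match expected distribution
H₁: observed counts differ from expected distribution
df = k - 1 = 3
χ² = Σ(O - E)²/E
   = (25 - 21.6)²/21.6 + (20 - 21.8)²/21.8 + (23 - 21.8)²/21.8 + (19 - 21.8)²/21.8
   = 0.535 + 0.149 + 0.066 + 0.360
   = 1.11
p-value = 0.7748

Since p-value > α = 0.1, we fail to reject H₀.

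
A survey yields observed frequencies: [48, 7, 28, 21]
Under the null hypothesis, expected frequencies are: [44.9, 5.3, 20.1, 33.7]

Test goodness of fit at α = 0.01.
Chi-square goodness of fit test:
H₀: observed counts match expected distribution
H₁: observed counts differ from expected distribution
df = k - 1 = 3
χ² = Σ(O - E)²/E
   = (48 - 44.9)²/44.9 + (7 - 5.3)²/5.3 + (28 - 20.1)²/20.1 + (21 - 33.7)²/33.7
   = 0.214 + 0.545 + 3.105 + 4.786
   = 8.65
p-value = 0.0343

Since p-value > α = 0.01, we fail to reject H₀.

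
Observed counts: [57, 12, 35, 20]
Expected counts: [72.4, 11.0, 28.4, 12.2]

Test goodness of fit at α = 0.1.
Chi-square goodness of fit test:
H₀: observed counts match expected distribution
H₁: observed counts differ from expected distribution
df = k - 1 = 3
χ² = Σ(O - E)²/E
   = (57 - 72.4)²/72.4 + (12 - 11.0)²/11.0 + (35 - 28.4)²/28.4 + (20 - 12.2)²/12.2
   = 3.276 + 0.091 + 1.534 + 4.987
   = 9.89
p-value = 0.0195

Since p-value < α = 0.1, we reject H₀.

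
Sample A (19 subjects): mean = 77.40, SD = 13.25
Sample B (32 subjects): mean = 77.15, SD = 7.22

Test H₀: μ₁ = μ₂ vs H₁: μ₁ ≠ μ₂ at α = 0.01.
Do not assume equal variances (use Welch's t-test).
Welch's two-sample t-test:
H₀: μ₁ = μ₂
H₁: μ₁ ≠ μ₂
s₁²/n₁ = 13.25²/19 = 9.2401,  s₂²/n₂ = 7.22²/32 = 1.6290
SE = √(s₁²/n₁ + s₂²/n₂) = √(9.2401 + 1.6290) = 3.2968
df (Welch-Satterthwaite) = (s₁²/n₁ + s₂²/n₂)² / [(s₁²/n₁)²/(n₁-1) + (s₂²/n₂)²/(n₂-1)] ≈ 24.46
t = (x̄₁ - x̄₂) / SE = (77.40 - 77.15) / 3.2968 = 0.25 / 3.2968 = 0.076
p-value = 0.9402

Since p-value > α = 0.01, we fail to reject H₀.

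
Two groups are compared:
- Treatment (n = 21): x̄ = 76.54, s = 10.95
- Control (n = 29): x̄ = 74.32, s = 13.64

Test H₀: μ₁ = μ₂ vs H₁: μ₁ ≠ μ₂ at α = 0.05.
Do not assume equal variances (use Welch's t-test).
Welch's two-sample t-test:
H₀: μ₁ = μ₂
H₁: μ₁ ≠ μ₂
s₁²/n₁ = 10.95²/21 = 5.7096,  s₂²/n₂ = 13.64²/29 = 6.4155
SE = √(s₁²/n₁ + s₂²/n₂) = √(5.7096 + 6.4155) = 3.4821
df (Welch-Satterthwaite) = (s₁²/n₁ + s₂²/n₂)² / [(s₁²/n₁)²/(n₁-1) + (s₂²/n₂)²/(n₂-1)] ≈ 47.43
t = (x̄₁ - x̄₂) / SE = (76.54 - 74.32) / 3.4821 = 2.22 / 3.4821 = 0.638
p-value = 0.5268

Since p-value > α = 0.05, we fail to reject H₀.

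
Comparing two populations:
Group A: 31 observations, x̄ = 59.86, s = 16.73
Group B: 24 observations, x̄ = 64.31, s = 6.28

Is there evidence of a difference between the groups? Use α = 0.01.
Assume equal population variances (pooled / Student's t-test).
Student's two-sample t-test (equal variances):
H₀: μ₁ = μ₂
H₁: μ₁ ≠ μ₂
df = n₁ + n₂ - 2 = 53
Pooled variance s_p² = [(n₁-1)s₁² + (n₂-1)s₂²] / (n₁ + n₂ - 2) = [(30)(16.73²) + (23)(6.28²)] / 53 = 175.5447
SE = √(s_p²(1/n₁ + 1/n₂)) = √(175.5447 × (1/31 + 1/24)) = 3.6024
t = (x̄₁ - x̄₂) / SE = (59.86 - 64.31) / 3.6024 = -4.45 / 3.6024 = -1.235
p-value = 0.2222

Since p-value > α = 0.01, we fail to reject H₀.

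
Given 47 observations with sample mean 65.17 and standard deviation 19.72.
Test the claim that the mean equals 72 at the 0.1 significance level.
One-sample t-test:
H₀: μ = 72
H₁: μ ≠ 72
df = n - 1 = 46
t = (x̄ - μ₀) / (s/√n) = (65.17 - 72) / (19.72/√47) = -2.374
p-value = 0.0218

Since p-value < α = 0.1, we reject H₀.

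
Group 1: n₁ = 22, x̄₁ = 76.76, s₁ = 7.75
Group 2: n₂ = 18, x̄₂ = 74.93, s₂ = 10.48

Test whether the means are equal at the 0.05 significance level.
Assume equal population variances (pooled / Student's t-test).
Student's two-sample t-test (equal variances):
H₀: μ₁ = μ₂
H₁: μ₁ ≠ μ₂
df = n₁ + n₂ - 2 = 38
Pooled variance s_p² = [(n₁-1)s₁² + (n₂-1)s₂²] / (n₁ + n₂ - 2) = [(21)(7.75²) + (17)(10.48²)] / 38 = 82.3271
SE = √(s_p²(1/n₁ + 1/n₂)) = √(82.3271 × (1/22 + 1/18)) = 2.8837
t = (x̄₁ - x̄₂) / SE = (76.76 - 74.93) / 2.8837 = 1.83 / 2.8837 = 0.635
p-value = 0.5295

Since p-value > α = 0.05, we fail to reject H₀.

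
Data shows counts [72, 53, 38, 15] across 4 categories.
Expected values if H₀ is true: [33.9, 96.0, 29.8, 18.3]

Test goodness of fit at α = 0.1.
Chi-square goodness of fit test:
H₀: observed counts match expected distribution
H₁: observed counts differ from expected distribution
df = k - 1 = 3
χ² = Σ(O - E)²/E
   = (72 - 33.9)²/33.9 + (53 - 96.0)²/96.0 + (38 - 29.8)²/29.8 + (15 - 18.3)²/18.3
   = 42.820 + 19.260 + 2.256 + 0.595
   = 64.93
p-value < 0.0001

Since p-value < α = 0.1, we reject H₀.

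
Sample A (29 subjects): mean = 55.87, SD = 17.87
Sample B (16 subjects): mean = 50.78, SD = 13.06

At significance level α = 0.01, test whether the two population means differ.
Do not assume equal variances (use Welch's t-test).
Welch's two-sample t-test:
H₀: μ₁ = μ₂
H₁: μ₁ ≠ μ₂
s₁²/n₁ = 17.87²/29 = 11.0116,  s₂²/n₂ = 13.06²/16 = 10.6602
SE = √(s₁²/n₁ + s₂²/n₂) = √(11.0116 + 10.6602) = 4.6553
df (Welch-Satterthwaite) = (s₁²/n₁ + s₂²/n₂)² / [(s₁²/n₁)²/(n₁-1) + (s₂²/n₂)²/(n₂-1)] ≈ 39.45
t = (x̄₁ - x̄₂) / SE = (55.87 - 50.78) / 4.6553 = 5.09 / 4.6553 = 1.093
p-value = 0.2809

Since p-value > α = 0.01, we fail to reject H₀.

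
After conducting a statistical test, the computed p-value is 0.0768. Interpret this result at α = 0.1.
Since p = 0.0768 < α = 0.1, reject H₀.
There is sufficient evidence to reject the null hypothesis; the result is statistically significant at the 0.1 level.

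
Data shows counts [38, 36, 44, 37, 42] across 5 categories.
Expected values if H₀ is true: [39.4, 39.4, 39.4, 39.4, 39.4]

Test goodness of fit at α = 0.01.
Chi-square goodness of fit test:
H₀: observed counts match expected distribution
H₁: observed counts differ from expected distribution
df = k - 1 = 4
χ² = Σ(O - E)²/E
   = (38 - 39.4)²/39.4 + (36 - 39.4)²/39.4 + (44 - 39.4)²/39.4 + (37 - 39.4)²/39.4 + (42 - 39.4)²/39.4
   = 0.050 + 0.293 + 0.537 + 0.146 + 0.172
   = 1.20
p-value = 0.8784

Since p-value > α = 0.01, we fail to reject H₀.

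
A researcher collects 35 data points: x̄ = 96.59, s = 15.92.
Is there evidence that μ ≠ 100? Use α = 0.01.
One-sample t-test:
H₀: μ = 100
H₁: μ ≠ 100
df = n - 1 = 34
t = (x̄ - μ₀) / (s/√n) = (96.59 - 100) / (15.92/√35) = -1.267
p-value = 0.2137

Since p-value > α = 0.01, we fail to reject H₀.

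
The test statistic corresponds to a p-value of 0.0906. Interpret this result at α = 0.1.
Since p = 0.0906 < α = 0.1, reject H₀.
There is sufficient evidence to reject the null hypothesis; the result is statistically significant at the 0.1 level.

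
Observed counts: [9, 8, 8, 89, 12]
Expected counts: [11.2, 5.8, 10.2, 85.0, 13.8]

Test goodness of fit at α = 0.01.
Chi-square goodness of fit test:
H₀: observed counts match expected distribution
H₁: observed counts differ from expected distribution
df = k - 1 = 4
χ² = Σ(O - E)²/E
   = (9 - 11.2)²/11.2 + (8 - 5.8)²/5.8 + (8 - 10.2)²/10.2 + (89 - 85.0)²/85.0 + (12 - 13.8)²/13.8
   = 0.432 + 0.834 + 0.475 + 0.188 + 0.235
   = 2.16
p-value = 0.7056

Since p-value > α = 0.01, we fail to reject H₀.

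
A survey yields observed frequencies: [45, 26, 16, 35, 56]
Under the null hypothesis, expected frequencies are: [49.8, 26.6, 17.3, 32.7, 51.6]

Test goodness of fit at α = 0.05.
Chi-square goodness of fit test:
H₀: observed counts match expected distribution
H₁: observed counts differ from expected distribution
df = k - 1 = 4
χ² = Σ(O - E)²/E
   = (45 - 49.8)²/49.8 + (26 - 26.6)²/26.6 + (16 - 17.3)²/17.3 + (35 - 32.7)²/32.7 + (56 - 51.6)²/51.6
   = 0.463 + 0.014 + 0.098 + 0.162 + 0.375
   = 1.11
p-value = 0.8925

Since p-value > α = 0.05, we fail to reject H₀.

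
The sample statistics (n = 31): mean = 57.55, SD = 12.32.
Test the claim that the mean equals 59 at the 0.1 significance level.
One-sample t-test:
H₀: μ = 59
H₁: μ ≠ 59
df = n - 1 = 30
t = (x̄ - μ₀) / (s/√n) = (57.55 - 59) / (12.32/√31) = -0.655
p-value = 0.5173

Since p-value > α = 0.1, we fail to reject H₀.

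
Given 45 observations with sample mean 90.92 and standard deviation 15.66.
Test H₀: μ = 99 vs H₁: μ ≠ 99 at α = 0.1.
One-sample t-test:
H₀: μ = 99
H₁: μ ≠ 99
df = n - 1 = 44
t = (x̄ - μ₀) / (s/√n) = (90.92 - 99) / (15.66/√45) = -3.461
p-value = 0.0012

Since p-value < α = 0.1, we reject H₀.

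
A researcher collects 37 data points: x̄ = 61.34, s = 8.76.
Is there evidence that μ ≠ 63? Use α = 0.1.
One-sample t-test:
H₀: μ = 63
H₁: μ ≠ 63
df = n - 1 = 36
t = (x̄ - μ₀) / (s/√n) = (61.34 - 63) / (8.76/√37) = -1.153
p-value = 0.2566

Since p-value > α = 0.1, we fail to reject H₀.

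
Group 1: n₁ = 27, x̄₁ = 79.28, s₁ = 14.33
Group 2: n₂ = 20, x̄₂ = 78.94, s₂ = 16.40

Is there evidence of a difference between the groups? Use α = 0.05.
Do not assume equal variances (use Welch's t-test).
Welch's two-sample t-test:
H₀: μ₁ = μ₂
H₁: μ₁ ≠ μ₂
s₁²/n₁ = 14.33²/27 = 7.6055,  s₂²/n₂ = 16.40²/20 = 13.4480
SE = √(s₁²/n₁ + s₂²/n₂) = √(7.6055 + 13.4480) = 4.5884
df (Welch-Satterthwaite) = (s₁²/n₁ + s₂²/n₂)² / [(s₁²/n₁)²/(n₁-1) + (s₂²/n₂)²/(n₂-1)] ≈ 37.75
t = (x̄₁ - x̄₂) / SE = (79.28 - 78.94) / 4.5884 = 0.34 / 4.5884 = 0.074
p-value = 0.9413

Since p-value > α = 0.05, we fail to reject H₀.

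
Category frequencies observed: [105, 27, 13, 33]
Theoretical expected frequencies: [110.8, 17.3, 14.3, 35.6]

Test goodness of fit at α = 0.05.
Chi-square goodness of fit test:
H₀: observed counts match expected distribution
H₁: observed counts differ from expected distribution
df = k - 1 = 3
χ² = Σ(O - E)²/E
   = (105 - 110.8)²/110.8 + (27 - 17.3)²/17.3 + (13 - 14.3)²/14.3 + (33 - 35.6)²/35.6
   = 0.304 + 5.439 + 0.118 + 0.190
   = 6.05
p-value = 0.1092

Since p-value > α = 0.05, we fail to reject H₀.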